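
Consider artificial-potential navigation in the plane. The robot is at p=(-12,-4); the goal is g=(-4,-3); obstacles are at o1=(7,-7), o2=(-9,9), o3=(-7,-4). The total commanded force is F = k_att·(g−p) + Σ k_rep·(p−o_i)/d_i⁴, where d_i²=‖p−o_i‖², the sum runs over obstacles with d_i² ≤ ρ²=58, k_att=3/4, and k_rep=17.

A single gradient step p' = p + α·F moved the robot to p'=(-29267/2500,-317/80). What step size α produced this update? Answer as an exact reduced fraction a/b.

F_att = 3/4·(g−p) = 3/4·(8,1) = (6.0000,0.7500)
o1: d²=370 > ρ²=58 → inactive
o2: d²=178 > ρ²=58 → inactive
o3: d²=25 ≤ ρ²=58; F_rep = 17·(-5,0)/25² = (-0.1360,0.0000)
F = F_att + ΣF_rep = (5.8640,0.7500)
Δp = p'−p = (0.2932,0.0375); α = Δx/Fx = (733/2500) / (733/125) = 1/20
check: Δy/Fy = (3/80) / (3/4) = 1/20 ✓

α = 1/20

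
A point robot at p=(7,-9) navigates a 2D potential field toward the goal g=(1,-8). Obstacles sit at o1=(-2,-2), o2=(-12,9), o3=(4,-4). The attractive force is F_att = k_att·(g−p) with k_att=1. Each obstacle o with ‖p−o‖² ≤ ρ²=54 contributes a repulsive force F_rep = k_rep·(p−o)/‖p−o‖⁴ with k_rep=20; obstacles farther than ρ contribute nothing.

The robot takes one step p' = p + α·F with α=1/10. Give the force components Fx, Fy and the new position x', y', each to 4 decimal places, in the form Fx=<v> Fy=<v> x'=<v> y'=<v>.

F_att = 1·(g−p) = 1·(-6,1) = (-6.0000,1.0000)
o1: d²=130 > ρ²=54 → inactive
o2: d²=685 > ρ²=54 → inactive
o3: d²=34 ≤ ρ²=54; F_rep = 20·(3,-5)/34² = (0.0519,-0.0865)
F = F_att + ΣF_rep = (-5.9481,0.9135)
p' = p + 1/10·F = (6.4052,-8.9087)

Fx=-5.9481 Fy=0.9135 x'=6.4052 y'=-8.9087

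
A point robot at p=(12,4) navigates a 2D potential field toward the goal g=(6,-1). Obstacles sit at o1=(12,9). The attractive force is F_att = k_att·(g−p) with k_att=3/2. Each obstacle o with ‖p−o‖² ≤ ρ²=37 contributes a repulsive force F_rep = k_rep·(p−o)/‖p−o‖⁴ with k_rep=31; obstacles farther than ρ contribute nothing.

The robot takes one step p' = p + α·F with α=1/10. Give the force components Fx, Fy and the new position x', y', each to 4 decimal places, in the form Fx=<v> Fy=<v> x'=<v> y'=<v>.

F_att = 3/2·(g−p) = 3/2·(-6,-5) = (-9.0000,-7.5000)
o1: d²=25 ≤ ρ²=37; F_rep = 31·(0,-5)/25² = (0.0000,-0.2480)
F = F_att + ΣF_rep = (-9.0000,-7.7480)
p' = p + 1/10·F = (11.1000,3.2252)

Fx=-9.0000 Fy=-7.7480 x'=11.1000 y'=3.2252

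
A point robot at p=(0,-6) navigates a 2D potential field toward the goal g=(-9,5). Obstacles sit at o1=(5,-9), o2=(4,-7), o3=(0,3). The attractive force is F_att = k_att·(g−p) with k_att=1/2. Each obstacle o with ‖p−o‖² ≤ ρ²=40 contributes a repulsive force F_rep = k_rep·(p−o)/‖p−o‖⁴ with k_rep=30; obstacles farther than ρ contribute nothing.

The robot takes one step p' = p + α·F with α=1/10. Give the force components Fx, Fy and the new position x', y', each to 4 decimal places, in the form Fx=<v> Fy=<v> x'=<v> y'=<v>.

Fx=-5.0450 Fy=5.6817 x'=-0.5045 y'=-5.4318

F_att = 1/2·(g−p) = 1/2·(-9,11) = (-4.5000,5.5000)
o1: d²=34 ≤ ρ²=40; F_rep = 30·(-5,3)/34² = (-0.1298,0.0779)
o2: d²=17 ≤ ρ²=40; F_rep = 30·(-4,1)/17² = (-0.4152,0.1038)
o3: d²=81 > ρ²=40 → inactive
F = F_att + ΣF_rep = (-5.0450,5.6817)
p' = p + 1/10·F = (-0.5045,-5.4318)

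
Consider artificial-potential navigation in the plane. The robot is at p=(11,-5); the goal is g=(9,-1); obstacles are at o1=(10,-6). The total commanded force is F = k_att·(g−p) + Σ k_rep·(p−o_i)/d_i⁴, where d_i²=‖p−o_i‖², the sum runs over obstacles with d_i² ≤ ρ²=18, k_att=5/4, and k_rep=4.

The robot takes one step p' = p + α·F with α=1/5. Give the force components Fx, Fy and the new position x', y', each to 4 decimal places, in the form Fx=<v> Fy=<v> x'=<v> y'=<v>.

F_att = 5/4·(g−p) = 5/4·(-2,4) = (-2.5000,5.0000)
o1: d²=2 ≤ ρ²=18; F_rep = 4·(1,1)/2² = (1.0000,1.0000)
F = F_att + ΣF_rep = (-1.5000,6.0000)
p' = p + 1/5·F = (10.7000,-3.8000)

Fx=-1.5000 Fy=6.0000 x'=10.7000 y'=-3.8000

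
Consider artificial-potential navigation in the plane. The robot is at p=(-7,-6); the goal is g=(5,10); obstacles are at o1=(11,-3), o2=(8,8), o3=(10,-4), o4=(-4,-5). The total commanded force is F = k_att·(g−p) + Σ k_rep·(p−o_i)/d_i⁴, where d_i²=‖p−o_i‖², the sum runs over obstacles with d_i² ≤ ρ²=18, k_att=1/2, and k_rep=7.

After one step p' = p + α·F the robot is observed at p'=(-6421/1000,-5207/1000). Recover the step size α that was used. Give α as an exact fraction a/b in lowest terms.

F_att = 1/2·(g−p) = 1/2·(12,16) = (6.0000,8.0000)
o1: d²=333 > ρ²=18 → inactive
o2: d²=421 > ρ²=18 → inactive
o3: d²=293 > ρ²=18 → inactive
o4: d²=10 ≤ ρ²=18; F_rep = 7·(-3,-1)/10² = (-0.2100,-0.0700)
F = F_att + ΣF_rep = (5.7900,7.9300)
Δp = p'−p = (0.5790,0.7930); α = Δx/Fx = (579/1000) / (579/100) = 1/10
check: Δy/Fy = (793/1000) / (793/100) = 1/10 ✓

α = 1/10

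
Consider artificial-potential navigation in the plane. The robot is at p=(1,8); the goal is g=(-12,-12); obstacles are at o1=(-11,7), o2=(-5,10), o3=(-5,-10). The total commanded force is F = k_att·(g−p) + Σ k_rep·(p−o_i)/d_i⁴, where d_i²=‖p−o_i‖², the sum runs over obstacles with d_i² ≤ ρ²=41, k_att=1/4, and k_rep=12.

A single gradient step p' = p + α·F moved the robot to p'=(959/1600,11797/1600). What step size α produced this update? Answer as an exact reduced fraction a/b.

α = 1/8

F_att = 1/4·(g−p) = 1/4·(-13,-20) = (-3.2500,-5.0000)
o1: d²=145 > ρ²=41 → inactive
o2: d²=40 ≤ ρ²=41; F_rep = 12·(6,-2)/40² = (0.0450,-0.0150)
o3: d²=360 > ρ²=41 → inactive
F = F_att + ΣF_rep = (-3.2050,-5.0150)
Δp = p'−p = (-0.4006,-0.6269); α = Δx/Fx = (-641/1600) / (-641/200) = 1/8
check: Δy/Fy = (-1003/1600) / (-1003/200) = 1/8 ✓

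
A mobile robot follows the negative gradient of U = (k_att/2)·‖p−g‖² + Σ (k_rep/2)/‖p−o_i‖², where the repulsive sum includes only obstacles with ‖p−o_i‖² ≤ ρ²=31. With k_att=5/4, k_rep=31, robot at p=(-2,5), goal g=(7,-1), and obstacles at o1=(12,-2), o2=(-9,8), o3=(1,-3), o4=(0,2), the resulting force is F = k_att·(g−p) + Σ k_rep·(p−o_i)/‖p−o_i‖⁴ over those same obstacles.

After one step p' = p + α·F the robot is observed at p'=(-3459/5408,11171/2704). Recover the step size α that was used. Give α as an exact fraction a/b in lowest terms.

α = 1/8

F_att = 5/4·(g−p) = 5/4·(9,-6) = (11.2500,-7.5000)
o1: d²=245 > ρ²=31 → inactive
o2: d²=58 > ρ²=31 → inactive
o3: d²=73 > ρ²=31 → inactive
o4: d²=13 ≤ ρ²=31; F_rep = 31·(-2,3)/13² = (-0.3669,0.5503)
F = F_att + ΣF_rep = (10.8831,-6.9497)
Δp = p'−p = (1.3604,-0.8687); α = Δx/Fx = (7357/5408) / (7357/676) = 1/8
check: Δy/Fy = (-2349/2704) / (-2349/338) = 1/8 ✓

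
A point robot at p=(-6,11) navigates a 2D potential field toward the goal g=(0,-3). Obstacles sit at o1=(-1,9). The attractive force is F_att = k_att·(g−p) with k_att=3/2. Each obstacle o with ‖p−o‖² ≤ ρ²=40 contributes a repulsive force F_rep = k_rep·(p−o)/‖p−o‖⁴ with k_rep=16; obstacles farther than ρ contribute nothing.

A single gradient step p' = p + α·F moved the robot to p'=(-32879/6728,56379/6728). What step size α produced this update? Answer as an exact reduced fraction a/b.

F_att = 3/2·(g−p) = 3/2·(6,-14) = (9.0000,-21.0000)
o1: d²=29 ≤ ρ²=40; F_rep = 16·(-5,2)/29² = (-0.0951,0.0380)
F = F_att + ΣF_rep = (8.9049,-20.9620)
Δp = p'−p = (1.1131,-2.6202); α = Δx/Fx = (7489/6728) / (7489/841) = 1/8
check: Δy/Fy = (-17629/6728) / (-17629/841) = 1/8 ✓

α = 1/8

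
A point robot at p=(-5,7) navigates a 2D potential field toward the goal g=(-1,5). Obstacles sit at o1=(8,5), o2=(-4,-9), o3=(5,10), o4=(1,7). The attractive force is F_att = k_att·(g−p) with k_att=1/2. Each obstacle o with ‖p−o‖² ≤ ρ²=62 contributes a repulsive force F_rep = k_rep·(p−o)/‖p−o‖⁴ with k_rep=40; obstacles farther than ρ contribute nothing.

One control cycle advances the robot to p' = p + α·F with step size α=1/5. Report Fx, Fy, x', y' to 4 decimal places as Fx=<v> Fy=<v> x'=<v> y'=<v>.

Fx=1.8148 Fy=-1.0000 x'=-4.6370 y'=6.8000

F_att = 1/2·(g−p) = 1/2·(4,-2) = (2.0000,-1.0000)
o1: d²=173 > ρ²=62 → inactive
o2: d²=257 > ρ²=62 → inactive
o3: d²=109 > ρ²=62 → inactive
o4: d²=36 ≤ ρ²=62; F_rep = 40·(-6,0)/36² = (-0.1852,0.0000)
F = F_att + ΣF_rep = (1.8148,-1.0000)
p' = p + 1/5·F = (-4.6370,6.8000)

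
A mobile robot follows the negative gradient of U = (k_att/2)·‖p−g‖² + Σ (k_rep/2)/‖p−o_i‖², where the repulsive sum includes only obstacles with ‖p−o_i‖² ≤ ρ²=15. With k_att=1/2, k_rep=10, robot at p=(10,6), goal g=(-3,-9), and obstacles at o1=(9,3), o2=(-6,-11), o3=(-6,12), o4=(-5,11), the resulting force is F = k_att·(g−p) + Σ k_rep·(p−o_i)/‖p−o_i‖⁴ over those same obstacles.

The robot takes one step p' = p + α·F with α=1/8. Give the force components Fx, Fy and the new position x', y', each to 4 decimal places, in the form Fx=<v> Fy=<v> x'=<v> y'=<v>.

F_att = 1/2·(g−p) = 1/2·(-13,-15) = (-6.5000,-7.5000)
o1: d²=10 ≤ ρ²=15; F_rep = 10·(1,3)/10² = (0.1000,0.3000)
o2: d²=545 > ρ²=15 → inactive
o3: d²=292 > ρ²=15 → inactive
o4: d²=250 > ρ²=15 → inactive
F = F_att + ΣF_rep = (-6.4000,-7.2000)
p' = p + 1/8·F = (9.2000,5.1000)

Fx=-6.4000 Fy=-7.2000 x'=9.2000 y'=5.1000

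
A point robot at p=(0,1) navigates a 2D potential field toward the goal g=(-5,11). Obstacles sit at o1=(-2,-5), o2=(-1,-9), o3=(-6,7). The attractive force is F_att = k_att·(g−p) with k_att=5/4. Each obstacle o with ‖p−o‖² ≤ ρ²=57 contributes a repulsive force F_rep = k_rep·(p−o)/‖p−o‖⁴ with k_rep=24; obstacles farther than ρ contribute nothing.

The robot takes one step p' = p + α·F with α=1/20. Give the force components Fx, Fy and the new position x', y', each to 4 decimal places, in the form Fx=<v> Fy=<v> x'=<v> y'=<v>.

F_att = 5/4·(g−p) = 5/4·(-5,10) = (-6.2500,12.5000)
o1: d²=40 ≤ ρ²=57; F_rep = 24·(2,6)/40² = (0.0300,0.0900)
o2: d²=101 > ρ²=57 → inactive
o3: d²=72 > ρ²=57 → inactive
F = F_att + ΣF_rep = (-6.2200,12.5900)
p' = p + 1/20·F = (-0.3110,1.6295)

Fx=-6.2200 Fy=12.5900 x'=-0.3110 y'=1.6295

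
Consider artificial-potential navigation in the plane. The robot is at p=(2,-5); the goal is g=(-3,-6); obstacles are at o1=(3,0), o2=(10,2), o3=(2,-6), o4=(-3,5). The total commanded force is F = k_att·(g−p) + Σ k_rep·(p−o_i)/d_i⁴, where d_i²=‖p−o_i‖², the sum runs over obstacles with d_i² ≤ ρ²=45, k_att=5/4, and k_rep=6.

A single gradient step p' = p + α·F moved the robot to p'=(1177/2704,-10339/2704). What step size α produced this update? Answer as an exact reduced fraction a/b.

F_att = 5/4·(g−p) = 5/4·(-5,-1) = (-6.2500,-1.2500)
o1: d²=26 ≤ ρ²=45; F_rep = 6·(-1,-5)/26² = (-0.0089,-0.0444)
o2: d²=113 > ρ²=45 → inactive
o3: d²=1 ≤ ρ²=45; F_rep = 6·(0,1)/1² = (0.0000,6.0000)
o4: d²=125 > ρ²=45 → inactive
F = F_att + ΣF_rep = (-6.2589,4.7056)
Δp = p'−p = (-1.5647,1.1764); α = Δx/Fx = (-4231/2704) / (-4231/676) = 1/4
check: Δy/Fy = (3181/2704) / (3181/676) = 1/4 ✓

α = 1/4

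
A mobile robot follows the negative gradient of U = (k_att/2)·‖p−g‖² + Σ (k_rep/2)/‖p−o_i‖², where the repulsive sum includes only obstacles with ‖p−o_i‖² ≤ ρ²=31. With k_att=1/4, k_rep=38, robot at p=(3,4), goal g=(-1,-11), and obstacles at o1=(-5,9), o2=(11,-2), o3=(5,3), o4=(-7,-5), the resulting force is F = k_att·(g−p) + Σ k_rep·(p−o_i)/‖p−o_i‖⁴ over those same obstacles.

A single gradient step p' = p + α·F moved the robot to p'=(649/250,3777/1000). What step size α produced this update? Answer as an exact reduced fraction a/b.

F_att = 1/4·(g−p) = 1/4·(-4,-15) = (-1.0000,-3.7500)
o1: d²=89 > ρ²=31 → inactive
o2: d²=100 > ρ²=31 → inactive
o3: d²=5 ≤ ρ²=31; F_rep = 38·(-2,1)/5² = (-3.0400,1.5200)
o4: d²=181 > ρ²=31 → inactive
F = F_att + ΣF_rep = (-4.0400,-2.2300)
Δp = p'−p = (-0.4040,-0.2230); α = Δx/Fx = (-101/250) / (-101/25) = 1/10
check: Δy/Fy = (-223/1000) / (-223/100) = 1/10 ✓

α = 1/10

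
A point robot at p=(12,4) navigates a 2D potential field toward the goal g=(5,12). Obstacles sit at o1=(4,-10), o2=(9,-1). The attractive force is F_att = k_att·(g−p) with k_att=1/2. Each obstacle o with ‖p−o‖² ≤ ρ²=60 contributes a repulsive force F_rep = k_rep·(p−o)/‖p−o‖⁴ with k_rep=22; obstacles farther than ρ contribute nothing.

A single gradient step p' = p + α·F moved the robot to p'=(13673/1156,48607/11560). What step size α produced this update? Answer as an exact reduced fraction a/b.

F_att = 1/2·(g−p) = 1/2·(-7,8) = (-3.5000,4.0000)
o1: d²=260 > ρ²=60 → inactive
o2: d²=34 ≤ ρ²=60; F_rep = 22·(3,5)/34² = (0.0571,0.0952)
F = F_att + ΣF_rep = (-3.4429,4.0952)
Δp = p'−p = (-0.1721,0.2048); α = Δx/Fx = (-199/1156) / (-995/289) = 1/20
check: Δy/Fy = (2367/11560) / (2367/578) = 1/20 ✓

α = 1/20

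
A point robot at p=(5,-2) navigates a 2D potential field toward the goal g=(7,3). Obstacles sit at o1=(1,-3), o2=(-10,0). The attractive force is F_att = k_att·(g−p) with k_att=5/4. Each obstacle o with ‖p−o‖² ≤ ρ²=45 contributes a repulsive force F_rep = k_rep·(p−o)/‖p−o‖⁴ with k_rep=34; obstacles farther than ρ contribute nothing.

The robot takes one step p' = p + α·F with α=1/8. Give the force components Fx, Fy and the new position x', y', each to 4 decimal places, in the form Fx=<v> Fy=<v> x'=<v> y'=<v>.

Fx=2.9706 Fy=6.3676 x'=5.3713 y'=-1.2040

F_att = 5/4·(g−p) = 5/4·(2,5) = (2.5000,6.2500)
o1: d²=17 ≤ ρ²=45; F_rep = 34·(4,1)/17² = (0.4706,0.1176)
o2: d²=229 > ρ²=45 → inactive
F = F_att + ΣF_rep = (2.9706,6.3676)
p' = p + 1/8·F = (5.3713,-1.2040)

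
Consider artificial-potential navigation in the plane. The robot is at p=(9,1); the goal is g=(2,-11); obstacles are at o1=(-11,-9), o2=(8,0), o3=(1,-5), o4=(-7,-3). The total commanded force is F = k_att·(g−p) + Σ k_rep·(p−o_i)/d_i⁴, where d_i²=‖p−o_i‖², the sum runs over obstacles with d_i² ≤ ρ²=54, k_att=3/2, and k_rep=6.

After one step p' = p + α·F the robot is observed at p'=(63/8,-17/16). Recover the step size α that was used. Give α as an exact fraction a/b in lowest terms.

α = 1/8

F_att = 3/2·(g−p) = 3/2·(-7,-12) = (-10.5000,-18.0000)
o1: d²=500 > ρ²=54 → inactive
o2: d²=2 ≤ ρ²=54; F_rep = 6·(1,1)/2² = (1.5000,1.5000)
o3: d²=100 > ρ²=54 → inactive
o4: d²=272 > ρ²=54 → inactive
F = F_att + ΣF_rep = (-9.0000,-16.5000)
Δp = p'−p = (-1.1250,-2.0625); α = Δx/Fx = (-9/8) / (-9) = 1/8
check: Δy/Fy = (-33/16) / (-33/2) = 1/8 ✓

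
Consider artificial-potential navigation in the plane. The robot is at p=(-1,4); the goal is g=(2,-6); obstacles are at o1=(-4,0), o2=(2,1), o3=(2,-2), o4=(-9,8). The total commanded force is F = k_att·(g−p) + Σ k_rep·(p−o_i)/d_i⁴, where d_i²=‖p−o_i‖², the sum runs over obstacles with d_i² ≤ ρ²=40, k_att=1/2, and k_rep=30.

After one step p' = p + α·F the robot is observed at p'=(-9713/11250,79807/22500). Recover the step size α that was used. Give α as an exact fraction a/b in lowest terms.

α = 1/10

F_att = 1/2·(g−p) = 1/2·(3,-10) = (1.5000,-5.0000)
o1: d²=25 ≤ ρ²=40; F_rep = 30·(3,4)/25² = (0.1440,0.1920)
o2: d²=18 ≤ ρ²=40; F_rep = 30·(-3,3)/18² = (-0.2778,0.2778)
o3: d²=45 > ρ²=40 → inactive
o4: d²=80 > ρ²=40 → inactive
F = F_att + ΣF_rep = (1.3662,-4.5302)
Δp = p'−p = (0.1366,-0.4530); α = Δx/Fx = (1537/11250) / (1537/1125) = 1/10
check: Δy/Fy = (-10193/22500) / (-10193/2250) = 1/10 ✓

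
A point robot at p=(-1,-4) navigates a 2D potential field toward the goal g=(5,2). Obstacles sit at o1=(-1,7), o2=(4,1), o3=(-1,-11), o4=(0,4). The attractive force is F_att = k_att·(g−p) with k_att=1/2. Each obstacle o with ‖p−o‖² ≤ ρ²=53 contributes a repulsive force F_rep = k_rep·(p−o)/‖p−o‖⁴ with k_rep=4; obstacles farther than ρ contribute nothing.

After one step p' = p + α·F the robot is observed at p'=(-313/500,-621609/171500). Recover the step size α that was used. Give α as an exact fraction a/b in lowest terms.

F_att = 1/2·(g−p) = 1/2·(6,6) = (3.0000,3.0000)
o1: d²=121 > ρ²=53 → inactive
o2: d²=50 ≤ ρ²=53; F_rep = 4·(-5,-5)/50² = (-0.0080,-0.0080)
o3: d²=49 ≤ ρ²=53; F_rep = 4·(0,7)/49² = (0.0000,0.0117)
o4: d²=65 > ρ²=53 → inactive
F = F_att + ΣF_rep = (2.9920,3.0037)
Δp = p'−p = (0.3740,0.3755); α = Δx/Fx = (187/500) / (374/125) = 1/8
check: Δy/Fy = (64391/171500) / (128782/42875) = 1/8 ✓

α = 1/8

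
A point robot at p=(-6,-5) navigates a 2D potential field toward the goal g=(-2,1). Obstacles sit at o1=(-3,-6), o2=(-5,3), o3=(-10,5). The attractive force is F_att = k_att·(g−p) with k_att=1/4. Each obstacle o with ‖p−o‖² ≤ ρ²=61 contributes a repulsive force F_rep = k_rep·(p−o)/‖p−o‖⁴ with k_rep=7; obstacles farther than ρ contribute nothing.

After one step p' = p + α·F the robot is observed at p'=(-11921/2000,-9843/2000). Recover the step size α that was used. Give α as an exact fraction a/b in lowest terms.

F_att = 1/4·(g−p) = 1/4·(4,6) = (1.0000,1.5000)
o1: d²=10 ≤ ρ²=61; F_rep = 7·(-3,1)/10² = (-0.2100,0.0700)
o2: d²=65 > ρ²=61 → inactive
o3: d²=116 > ρ²=61 → inactive
F = F_att + ΣF_rep = (0.7900,1.5700)
Δp = p'−p = (0.0395,0.0785); α = Δx/Fx = (79/2000) / (79/100) = 1/20
check: Δy/Fy = (157/2000) / (157/100) = 1/20 ✓

α = 1/20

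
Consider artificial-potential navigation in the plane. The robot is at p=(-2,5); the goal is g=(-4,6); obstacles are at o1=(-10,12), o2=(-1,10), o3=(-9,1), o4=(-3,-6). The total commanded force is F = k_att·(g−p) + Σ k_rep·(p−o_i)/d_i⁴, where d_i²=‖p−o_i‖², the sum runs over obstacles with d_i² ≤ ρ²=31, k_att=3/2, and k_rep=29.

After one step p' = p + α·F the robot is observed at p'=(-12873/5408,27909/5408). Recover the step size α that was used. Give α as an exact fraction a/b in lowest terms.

α = 1/8

F_att = 3/2·(g−p) = 3/2·(-2,1) = (-3.0000,1.5000)
o1: d²=113 > ρ²=31 → inactive
o2: d²=26 ≤ ρ²=31; F_rep = 29·(-1,-5)/26² = (-0.0429,-0.2145)
o3: d²=65 > ρ²=31 → inactive
o4: d²=122 > ρ²=31 → inactive
F = F_att + ΣF_rep = (-3.0429,1.2855)
Δp = p'−p = (-0.3804,0.1607); α = Δx/Fx = (-2057/5408) / (-2057/676) = 1/8
check: Δy/Fy = (869/5408) / (869/676) = 1/8 ✓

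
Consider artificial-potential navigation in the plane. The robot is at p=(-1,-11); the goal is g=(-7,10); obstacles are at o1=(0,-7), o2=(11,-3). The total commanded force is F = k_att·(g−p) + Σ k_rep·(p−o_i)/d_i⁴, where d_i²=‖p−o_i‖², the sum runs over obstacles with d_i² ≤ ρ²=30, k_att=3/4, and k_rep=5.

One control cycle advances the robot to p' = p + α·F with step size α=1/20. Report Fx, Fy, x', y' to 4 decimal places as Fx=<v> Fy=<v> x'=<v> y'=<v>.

Fx=-4.5173 Fy=15.6808 x'=-1.2259 y'=-10.2160

F_att = 3/4·(g−p) = 3/4·(-6,21) = (-4.5000,15.7500)
o1: d²=17 ≤ ρ²=30; F_rep = 5·(-1,-4)/17² = (-0.0173,-0.0692)
o2: d²=208 > ρ²=30 → inactive
F = F_att + ΣF_rep = (-4.5173,15.6808)
p' = p + 1/20·F = (-1.2259,-10.2160)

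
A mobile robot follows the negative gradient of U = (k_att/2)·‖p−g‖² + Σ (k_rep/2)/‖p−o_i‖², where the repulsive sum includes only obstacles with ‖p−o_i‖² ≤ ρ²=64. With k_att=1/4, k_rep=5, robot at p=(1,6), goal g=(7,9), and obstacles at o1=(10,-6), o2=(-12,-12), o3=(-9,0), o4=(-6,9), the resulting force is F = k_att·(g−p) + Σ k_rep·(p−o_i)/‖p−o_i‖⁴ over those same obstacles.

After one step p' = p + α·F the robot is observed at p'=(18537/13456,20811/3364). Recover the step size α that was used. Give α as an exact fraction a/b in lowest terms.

F_att = 1/4·(g−p) = 1/4·(6,3) = (1.5000,0.7500)
o1: d²=225 > ρ²=64 → inactive
o2: d²=493 > ρ²=64 → inactive
o3: d²=136 > ρ²=64 → inactive
o4: d²=58 ≤ ρ²=64; F_rep = 5·(7,-3)/58² = (0.0104,-0.0045)
F = F_att + ΣF_rep = (1.5104,0.7455)
Δp = p'−p = (0.3776,0.1864); α = Δx/Fx = (5081/13456) / (5081/3364) = 1/4
check: Δy/Fy = (627/3364) / (627/841) = 1/4 ✓

α = 1/4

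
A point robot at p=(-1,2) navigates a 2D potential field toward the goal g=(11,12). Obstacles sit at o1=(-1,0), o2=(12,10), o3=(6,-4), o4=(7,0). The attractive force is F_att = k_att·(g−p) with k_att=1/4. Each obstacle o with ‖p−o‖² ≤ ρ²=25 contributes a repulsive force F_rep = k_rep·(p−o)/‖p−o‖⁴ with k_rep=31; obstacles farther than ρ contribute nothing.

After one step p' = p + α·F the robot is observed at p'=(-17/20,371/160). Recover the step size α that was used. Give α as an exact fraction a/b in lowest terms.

F_att = 1/4·(g−p) = 1/4·(12,10) = (3.0000,2.5000)
o1: d²=4 ≤ ρ²=25; F_rep = 31·(0,2)/4² = (0.0000,3.8750)
o2: d²=233 > ρ²=25 → inactive
o3: d²=85 > ρ²=25 → inactive
o4: d²=68 > ρ²=25 → inactive
F = F_att + ΣF_rep = (3.0000,6.3750)
Δp = p'−p = (0.1500,0.3187); α = Δx/Fx = (3/20) / (3) = 1/20
check: Δy/Fy = (51/160) / (51/8) = 1/20 ✓

α = 1/20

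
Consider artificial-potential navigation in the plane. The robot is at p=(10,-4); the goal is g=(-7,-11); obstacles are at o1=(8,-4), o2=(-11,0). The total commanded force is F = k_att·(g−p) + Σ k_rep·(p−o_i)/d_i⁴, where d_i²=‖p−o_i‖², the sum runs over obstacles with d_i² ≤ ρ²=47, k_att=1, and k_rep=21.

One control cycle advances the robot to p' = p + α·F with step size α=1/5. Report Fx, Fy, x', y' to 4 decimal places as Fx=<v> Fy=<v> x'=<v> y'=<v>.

Fx=-14.3750 Fy=-7.0000 x'=7.1250 y'=-5.4000

F_att = 1·(g−p) = 1·(-17,-7) = (-17.0000,-7.0000)
o1: d²=4 ≤ ρ²=47; F_rep = 21·(2,0)/4² = (2.6250,0.0000)
o2: d²=457 > ρ²=47 → inactive
F = F_att + ΣF_rep = (-14.3750,-7.0000)
p' = p + 1/5·F = (7.1250,-5.4000)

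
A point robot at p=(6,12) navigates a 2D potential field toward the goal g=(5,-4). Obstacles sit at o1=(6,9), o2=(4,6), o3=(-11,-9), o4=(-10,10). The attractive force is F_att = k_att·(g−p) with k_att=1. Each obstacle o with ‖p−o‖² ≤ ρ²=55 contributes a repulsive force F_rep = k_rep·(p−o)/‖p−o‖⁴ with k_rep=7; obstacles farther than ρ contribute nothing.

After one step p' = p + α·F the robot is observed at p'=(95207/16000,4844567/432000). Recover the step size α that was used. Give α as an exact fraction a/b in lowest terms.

α = 1/20

F_att = 1·(g−p) = 1·(-1,-16) = (-1.0000,-16.0000)
o1: d²=9 ≤ ρ²=55; F_rep = 7·(0,3)/9² = (0.0000,0.2593)
o2: d²=40 ≤ ρ²=55; F_rep = 7·(2,6)/40² = (0.0088,0.0262)
o3: d²=730 > ρ²=55 → inactive
o4: d²=260 > ρ²=55 → inactive
F = F_att + ΣF_rep = (-0.9912,-15.7145)
Δp = p'−p = (-0.0496,-0.7857); α = Δx/Fx = (-793/16000) / (-793/800) = 1/20
check: Δy/Fy = (-339433/432000) / (-339433/21600) = 1/20 ✓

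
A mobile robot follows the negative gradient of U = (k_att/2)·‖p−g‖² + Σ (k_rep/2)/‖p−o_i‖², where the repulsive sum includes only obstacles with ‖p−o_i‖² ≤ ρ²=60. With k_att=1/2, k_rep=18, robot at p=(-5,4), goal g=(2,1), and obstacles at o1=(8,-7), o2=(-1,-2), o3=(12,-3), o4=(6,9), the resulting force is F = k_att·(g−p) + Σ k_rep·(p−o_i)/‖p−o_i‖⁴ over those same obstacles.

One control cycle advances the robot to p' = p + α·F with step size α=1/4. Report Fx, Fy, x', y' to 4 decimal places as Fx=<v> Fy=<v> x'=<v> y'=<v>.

F_att = 1/2·(g−p) = 1/2·(7,-3) = (3.5000,-1.5000)
o1: d²=290 > ρ²=60 → inactive
o2: d²=52 ≤ ρ²=60; F_rep = 18·(-4,6)/52² = (-0.0266,0.0399)
o3: d²=338 > ρ²=60 → inactive
o4: d²=146 > ρ²=60 → inactive
F = F_att + ΣF_rep = (3.4734,-1.4601)
p' = p + 1/4·F = (-4.1317,3.6350)

Fx=3.4734 Fy=-1.4601 x'=-4.1317 y'=3.6350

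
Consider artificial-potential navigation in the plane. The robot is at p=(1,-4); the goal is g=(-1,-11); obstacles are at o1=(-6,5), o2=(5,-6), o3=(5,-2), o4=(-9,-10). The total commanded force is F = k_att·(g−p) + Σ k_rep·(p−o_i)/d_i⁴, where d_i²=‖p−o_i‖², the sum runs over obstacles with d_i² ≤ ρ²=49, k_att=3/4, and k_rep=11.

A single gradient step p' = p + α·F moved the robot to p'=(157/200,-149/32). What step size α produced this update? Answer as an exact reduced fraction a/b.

α = 1/8

F_att = 3/4·(g−p) = 3/4·(-2,-7) = (-1.5000,-5.2500)
o1: d²=130 > ρ²=49 → inactive
o2: d²=20 ≤ ρ²=49; F_rep = 11·(-4,2)/20² = (-0.1100,0.0550)
o3: d²=20 ≤ ρ²=49; F_rep = 11·(-4,-2)/20² = (-0.1100,-0.0550)
o4: d²=136 > ρ²=49 → inactive
F = F_att + ΣF_rep = (-1.7200,-5.2500)
Δp = p'−p = (-0.2150,-0.6562); α = Δx/Fx = (-43/200) / (-43/25) = 1/8
check: Δy/Fy = (-21/32) / (-21/4) = 1/8 ✓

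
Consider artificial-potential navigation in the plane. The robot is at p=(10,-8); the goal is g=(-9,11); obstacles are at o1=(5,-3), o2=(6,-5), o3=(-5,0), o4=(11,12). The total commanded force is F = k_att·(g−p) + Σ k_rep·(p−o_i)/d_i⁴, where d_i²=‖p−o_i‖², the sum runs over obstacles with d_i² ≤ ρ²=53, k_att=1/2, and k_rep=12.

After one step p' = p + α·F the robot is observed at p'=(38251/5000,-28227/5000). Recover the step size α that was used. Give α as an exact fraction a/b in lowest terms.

F_att = 1/2·(g−p) = 1/2·(-19,19) = (-9.5000,9.5000)
o1: d²=50 ≤ ρ²=53; F_rep = 12·(5,-5)/50² = (0.0240,-0.0240)
o2: d²=25 ≤ ρ²=53; F_rep = 12·(4,-3)/25² = (0.0768,-0.0576)
o3: d²=289 > ρ²=53 → inactive
o4: d²=401 > ρ²=53 → inactive
F = F_att + ΣF_rep = (-9.3992,9.4184)
Δp = p'−p = (-2.3498,2.3546); α = Δx/Fx = (-11749/5000) / (-11749/1250) = 1/4
check: Δy/Fy = (11773/5000) / (11773/1250) = 1/4 ✓

α = 1/4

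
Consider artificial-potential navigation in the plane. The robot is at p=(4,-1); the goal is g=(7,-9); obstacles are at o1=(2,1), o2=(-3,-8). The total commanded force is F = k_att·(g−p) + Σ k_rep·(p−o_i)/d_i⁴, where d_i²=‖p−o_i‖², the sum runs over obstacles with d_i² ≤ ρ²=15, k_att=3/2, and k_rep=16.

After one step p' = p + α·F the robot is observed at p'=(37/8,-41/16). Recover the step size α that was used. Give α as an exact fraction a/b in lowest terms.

α = 1/8

F_att = 3/2·(g−p) = 3/2·(3,-8) = (4.5000,-12.0000)
o1: d²=8 ≤ ρ²=15; F_rep = 16·(2,-2)/8² = (0.5000,-0.5000)
o2: d²=98 > ρ²=15 → inactive
F = F_att + ΣF_rep = (5.0000,-12.5000)
Δp = p'−p = (0.6250,-1.5625); α = Δx/Fx = (5/8) / (5) = 1/8
check: Δy/Fy = (-25/16) / (-25/2) = 1/8 ✓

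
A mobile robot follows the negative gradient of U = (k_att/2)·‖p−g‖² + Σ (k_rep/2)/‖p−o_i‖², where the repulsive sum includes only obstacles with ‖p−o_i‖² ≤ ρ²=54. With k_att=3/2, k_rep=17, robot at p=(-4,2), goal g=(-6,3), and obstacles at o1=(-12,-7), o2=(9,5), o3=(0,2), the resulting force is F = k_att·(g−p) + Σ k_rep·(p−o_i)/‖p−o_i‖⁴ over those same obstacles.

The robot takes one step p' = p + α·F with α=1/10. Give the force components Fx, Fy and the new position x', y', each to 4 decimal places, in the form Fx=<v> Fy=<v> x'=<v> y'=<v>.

Fx=-3.2656 Fy=1.5000 x'=-4.3266 y'=2.1500

F_att = 3/2·(g−p) = 3/2·(-2,1) = (-3.0000,1.5000)
o1: d²=145 > ρ²=54 → inactive
o2: d²=178 > ρ²=54 → inactive
o3: d²=16 ≤ ρ²=54; F_rep = 17·(-4,0)/16² = (-0.2656,0.0000)
F = F_att + ΣF_rep = (-3.2656,1.5000)
p' = p + 1/10·F = (-4.3266,2.1500)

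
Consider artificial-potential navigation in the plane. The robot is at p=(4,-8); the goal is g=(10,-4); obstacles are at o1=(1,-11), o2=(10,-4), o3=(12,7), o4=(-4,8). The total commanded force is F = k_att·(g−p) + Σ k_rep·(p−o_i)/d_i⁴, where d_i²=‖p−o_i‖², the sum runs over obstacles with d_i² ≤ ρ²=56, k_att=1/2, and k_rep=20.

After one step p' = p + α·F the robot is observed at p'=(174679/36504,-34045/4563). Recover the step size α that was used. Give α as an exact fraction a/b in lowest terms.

α = 1/4

F_att = 1/2·(g−p) = 1/2·(6,4) = (3.0000,2.0000)
o1: d²=18 ≤ ρ²=56; F_rep = 20·(3,3)/18² = (0.1852,0.1852)
o2: d²=52 ≤ ρ²=56; F_rep = 20·(-6,-4)/52² = (-0.0444,-0.0296)
o3: d²=289 > ρ²=56 → inactive
o4: d²=320 > ρ²=56 → inactive
F = F_att + ΣF_rep = (3.1408,2.1556)
Δp = p'−p = (0.7852,0.5389); α = Δx/Fx = (28663/36504) / (28663/9126) = 1/4
check: Δy/Fy = (2459/4563) / (9836/4563) = 1/4 ✓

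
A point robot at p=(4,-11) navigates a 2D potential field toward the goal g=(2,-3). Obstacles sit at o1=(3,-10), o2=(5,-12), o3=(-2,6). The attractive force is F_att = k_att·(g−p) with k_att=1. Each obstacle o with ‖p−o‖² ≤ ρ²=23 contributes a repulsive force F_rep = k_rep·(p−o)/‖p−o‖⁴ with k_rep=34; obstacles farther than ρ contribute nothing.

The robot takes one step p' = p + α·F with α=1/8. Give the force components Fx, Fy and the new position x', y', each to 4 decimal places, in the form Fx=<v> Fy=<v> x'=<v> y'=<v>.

Fx=-2.0000 Fy=8.0000 x'=3.7500 y'=-10.0000

F_att = 1·(g−p) = 1·(-2,8) = (-2.0000,8.0000)
o1: d²=2 ≤ ρ²=23; F_rep = 34·(1,-1)/2² = (8.5000,-8.5000)
o2: d²=2 ≤ ρ²=23; F_rep = 34·(-1,1)/2² = (-8.5000,8.5000)
o3: d²=325 > ρ²=23 → inactive
F = F_att + ΣF_rep = (-2.0000,8.0000)
p' = p + 1/8·F = (3.7500,-10.0000)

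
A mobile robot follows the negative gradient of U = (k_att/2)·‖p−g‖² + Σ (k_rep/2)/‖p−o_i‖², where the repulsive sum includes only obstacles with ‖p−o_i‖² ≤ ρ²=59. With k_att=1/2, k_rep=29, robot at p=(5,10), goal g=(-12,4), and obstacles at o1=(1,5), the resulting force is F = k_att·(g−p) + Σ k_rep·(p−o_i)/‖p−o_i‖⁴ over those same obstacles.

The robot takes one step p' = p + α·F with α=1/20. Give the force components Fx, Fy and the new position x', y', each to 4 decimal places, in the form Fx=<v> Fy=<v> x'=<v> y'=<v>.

F_att = 1/2·(g−p) = 1/2·(-17,-6) = (-8.5000,-3.0000)
o1: d²=41 ≤ ρ²=59; F_rep = 29·(4,5)/41² = (0.0690,0.0863)
F = F_att + ΣF_rep = (-8.4310,-2.9137)
p' = p + 1/20·F = (4.5785,9.8543)

Fx=-8.4310 Fy=-2.9137 x'=4.5785 y'=9.8543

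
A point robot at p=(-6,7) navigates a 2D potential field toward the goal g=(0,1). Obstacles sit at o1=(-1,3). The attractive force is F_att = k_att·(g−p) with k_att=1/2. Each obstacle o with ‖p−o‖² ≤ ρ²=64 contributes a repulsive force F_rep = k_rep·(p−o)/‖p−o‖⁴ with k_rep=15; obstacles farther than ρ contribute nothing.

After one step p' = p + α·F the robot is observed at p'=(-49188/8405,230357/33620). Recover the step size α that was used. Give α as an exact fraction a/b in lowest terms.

α = 1/20

F_att = 1/2·(g−p) = 1/2·(6,-6) = (3.0000,-3.0000)
o1: d²=41 ≤ ρ²=64; F_rep = 15·(-5,4)/41² = (-0.0446,0.0357)
F = F_att + ΣF_rep = (2.9554,-2.9643)
Δp = p'−p = (0.1478,-0.1482); α = Δx/Fx = (1242/8405) / (4968/1681) = 1/20
check: Δy/Fy = (-4983/33620) / (-4983/1681) = 1/20 ✓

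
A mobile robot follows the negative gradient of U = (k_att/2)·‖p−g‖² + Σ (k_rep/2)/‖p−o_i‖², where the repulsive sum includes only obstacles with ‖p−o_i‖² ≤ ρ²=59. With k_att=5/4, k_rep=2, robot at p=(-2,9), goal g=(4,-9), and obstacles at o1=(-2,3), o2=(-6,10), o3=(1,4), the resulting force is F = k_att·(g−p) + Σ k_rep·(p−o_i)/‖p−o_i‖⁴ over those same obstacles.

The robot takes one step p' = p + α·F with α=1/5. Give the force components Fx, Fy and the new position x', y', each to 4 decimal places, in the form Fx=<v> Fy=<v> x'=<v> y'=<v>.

Fx=7.5225 Fy=-22.4890 x'=-0.4955 y'=4.5022

F_att = 5/4·(g−p) = 5/4·(6,-18) = (7.5000,-22.5000)
o1: d²=36 ≤ ρ²=59; F_rep = 2·(0,6)/36² = (0.0000,0.0093)
o2: d²=17 ≤ ρ²=59; F_rep = 2·(4,-1)/17² = (0.0277,-0.0069)
o3: d²=34 ≤ ρ²=59; F_rep = 2·(-3,5)/34² = (-0.0052,0.0087)
F = F_att + ΣF_rep = (7.5225,-22.4890)
p' = p + 1/5·F = (-0.4955,4.5022)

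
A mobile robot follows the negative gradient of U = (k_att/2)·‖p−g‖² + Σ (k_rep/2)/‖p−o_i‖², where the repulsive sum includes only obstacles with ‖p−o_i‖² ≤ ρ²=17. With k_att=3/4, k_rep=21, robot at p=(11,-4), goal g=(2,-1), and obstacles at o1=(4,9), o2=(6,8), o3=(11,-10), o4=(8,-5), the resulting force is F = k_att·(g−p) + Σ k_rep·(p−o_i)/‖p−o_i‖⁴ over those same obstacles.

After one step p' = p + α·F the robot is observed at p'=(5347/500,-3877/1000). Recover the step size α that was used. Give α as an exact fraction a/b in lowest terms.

F_att = 3/4·(g−p) = 3/4·(-9,3) = (-6.7500,2.2500)
o1: d²=218 > ρ²=17 → inactive
o2: d²=169 > ρ²=17 → inactive
o3: d²=36 > ρ²=17 → inactive
o4: d²=10 ≤ ρ²=17; F_rep = 21·(3,1)/10² = (0.6300,0.2100)
F = F_att + ΣF_rep = (-6.1200,2.4600)
Δp = p'−p = (-0.3060,0.1230); α = Δx/Fx = (-153/500) / (-153/25) = 1/20
check: Δy/Fy = (123/1000) / (123/50) = 1/20 ✓

α = 1/20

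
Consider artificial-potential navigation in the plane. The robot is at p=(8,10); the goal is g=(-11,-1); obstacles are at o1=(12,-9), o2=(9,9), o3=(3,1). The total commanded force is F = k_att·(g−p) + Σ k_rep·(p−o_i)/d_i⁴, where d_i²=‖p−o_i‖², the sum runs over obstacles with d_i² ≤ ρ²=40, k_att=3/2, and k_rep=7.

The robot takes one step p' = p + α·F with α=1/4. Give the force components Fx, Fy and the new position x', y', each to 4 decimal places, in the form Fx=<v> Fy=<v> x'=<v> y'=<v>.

F_att = 3/2·(g−p) = 3/2·(-19,-11) = (-28.5000,-16.5000)
o1: d²=377 > ρ²=40 → inactive
o2: d²=2 ≤ ρ²=40; F_rep = 7·(-1,1)/2² = (-1.7500,1.7500)
o3: d²=106 > ρ²=40 → inactive
F = F_att + ΣF_rep = (-30.2500,-14.7500)
p' = p + 1/4·F = (0.4375,6.3125)

Fx=-30.2500 Fy=-14.7500 x'=0.4375 y'=6.3125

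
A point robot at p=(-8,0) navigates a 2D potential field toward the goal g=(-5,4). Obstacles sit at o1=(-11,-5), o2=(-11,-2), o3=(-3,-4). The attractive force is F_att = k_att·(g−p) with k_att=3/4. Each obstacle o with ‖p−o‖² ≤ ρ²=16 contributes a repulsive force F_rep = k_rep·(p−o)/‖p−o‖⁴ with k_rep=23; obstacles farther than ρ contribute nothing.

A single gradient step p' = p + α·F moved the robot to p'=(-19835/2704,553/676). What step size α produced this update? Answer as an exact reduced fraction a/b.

F_att = 3/4·(g−p) = 3/4·(3,4) = (2.2500,3.0000)
o1: d²=34 > ρ²=16 → inactive
o2: d²=13 ≤ ρ²=16; F_rep = 23·(3,2)/13² = (0.4083,0.2722)
o3: d²=41 > ρ²=16 → inactive
F = F_att + ΣF_rep = (2.6583,3.2722)
Δp = p'−p = (0.6646,0.8180); α = Δx/Fx = (1797/2704) / (1797/676) = 1/4
check: Δy/Fy = (553/676) / (553/169) = 1/4 ✓

α = 1/4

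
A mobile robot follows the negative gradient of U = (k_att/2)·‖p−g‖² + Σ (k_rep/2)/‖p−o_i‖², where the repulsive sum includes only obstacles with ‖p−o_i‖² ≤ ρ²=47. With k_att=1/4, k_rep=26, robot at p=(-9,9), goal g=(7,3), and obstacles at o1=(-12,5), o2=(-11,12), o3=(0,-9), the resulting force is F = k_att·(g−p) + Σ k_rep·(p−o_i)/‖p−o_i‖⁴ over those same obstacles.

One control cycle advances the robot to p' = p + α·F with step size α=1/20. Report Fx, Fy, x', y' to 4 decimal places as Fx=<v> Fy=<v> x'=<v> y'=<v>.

F_att = 1/4·(g−p) = 1/4·(16,-6) = (4.0000,-1.5000)
o1: d²=25 ≤ ρ²=47; F_rep = 26·(3,4)/25² = (0.1248,0.1664)
o2: d²=13 ≤ ρ²=47; F_rep = 26·(2,-3)/13² = (0.3077,-0.4615)
o3: d²=405 > ρ²=47 → inactive
F = F_att + ΣF_rep = (4.4325,-1.7951)
p' = p + 1/20·F = (-8.7784,8.9102)

Fx=4.4325 Fy=-1.7951 x'=-8.7784 y'=8.9102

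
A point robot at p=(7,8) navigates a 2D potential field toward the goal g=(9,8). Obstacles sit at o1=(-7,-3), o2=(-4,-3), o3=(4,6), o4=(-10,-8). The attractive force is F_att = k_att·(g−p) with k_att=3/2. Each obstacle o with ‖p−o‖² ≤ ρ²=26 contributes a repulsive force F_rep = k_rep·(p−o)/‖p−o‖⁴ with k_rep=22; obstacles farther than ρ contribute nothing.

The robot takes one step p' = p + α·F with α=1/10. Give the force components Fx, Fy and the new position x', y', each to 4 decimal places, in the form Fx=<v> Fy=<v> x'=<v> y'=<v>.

F_att = 3/2·(g−p) = 3/2·(2,0) = (3.0000,0.0000)
o1: d²=317 > ρ²=26 → inactive
o2: d²=242 > ρ²=26 → inactive
o3: d²=13 ≤ ρ²=26; F_rep = 22·(3,2)/13² = (0.3905,0.2604)
o4: d²=545 > ρ²=26 → inactive
F = F_att + ΣF_rep = (3.3905,0.2604)
p' = p + 1/10·F = (7.3391,8.0260)

Fx=3.3905 Fy=0.2604 x'=7.3391 y'=8.0260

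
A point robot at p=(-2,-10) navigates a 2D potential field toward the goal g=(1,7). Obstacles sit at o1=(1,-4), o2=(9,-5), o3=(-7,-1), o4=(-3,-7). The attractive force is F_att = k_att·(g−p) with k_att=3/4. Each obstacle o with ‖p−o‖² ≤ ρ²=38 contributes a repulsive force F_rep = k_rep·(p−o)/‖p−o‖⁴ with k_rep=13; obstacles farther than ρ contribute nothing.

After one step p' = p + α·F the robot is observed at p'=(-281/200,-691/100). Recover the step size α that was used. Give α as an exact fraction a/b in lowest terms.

F_att = 3/4·(g−p) = 3/4·(3,17) = (2.2500,12.7500)
o1: d²=45 > ρ²=38 → inactive
o2: d²=146 > ρ²=38 → inactive
o3: d²=106 > ρ²=38 → inactive
o4: d²=10 ≤ ρ²=38; F_rep = 13·(1,-3)/10² = (0.1300,-0.3900)
F = F_att + ΣF_rep = (2.3800,12.3600)
Δp = p'−p = (0.5950,3.0900); α = Δx/Fx = (119/200) / (119/50) = 1/4
check: Δy/Fy = (309/100) / (309/25) = 1/4 ✓

α = 1/4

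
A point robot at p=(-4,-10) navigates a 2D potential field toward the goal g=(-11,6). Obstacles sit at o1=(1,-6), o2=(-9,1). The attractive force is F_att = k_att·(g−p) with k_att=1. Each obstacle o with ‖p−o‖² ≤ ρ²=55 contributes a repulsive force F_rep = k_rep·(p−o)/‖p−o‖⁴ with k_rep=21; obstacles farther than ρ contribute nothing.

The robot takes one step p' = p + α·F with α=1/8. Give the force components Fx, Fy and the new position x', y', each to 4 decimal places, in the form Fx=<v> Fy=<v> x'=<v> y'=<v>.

F_att = 1·(g−p) = 1·(-7,16) = (-7.0000,16.0000)
o1: d²=41 ≤ ρ²=55; F_rep = 21·(-5,-4)/41² = (-0.0625,-0.0500)
o2: d²=146 > ρ²=55 → inactive
F = F_att + ΣF_rep = (-7.0625,15.9500)
p' = p + 1/8·F = (-4.8828,-8.0062)

Fx=-7.0625 Fy=15.9500 x'=-4.8828 y'=-8.0062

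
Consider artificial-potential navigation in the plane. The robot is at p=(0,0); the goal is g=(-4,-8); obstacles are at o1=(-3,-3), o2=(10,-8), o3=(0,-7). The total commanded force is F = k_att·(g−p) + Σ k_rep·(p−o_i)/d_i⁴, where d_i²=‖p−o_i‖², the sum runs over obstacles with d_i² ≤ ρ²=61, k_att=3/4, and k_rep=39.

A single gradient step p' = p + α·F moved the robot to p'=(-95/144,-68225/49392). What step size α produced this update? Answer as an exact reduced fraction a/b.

α = 1/4

F_att = 3/4·(g−p) = 3/4·(-4,-8) = (-3.0000,-6.0000)
o1: d²=18 ≤ ρ²=61; F_rep = 39·(3,3)/18² = (0.3611,0.3611)
o2: d²=164 > ρ²=61 → inactive
o3: d²=49 ≤ ρ²=61; F_rep = 39·(0,7)/49² = (0.0000,0.1137)
F = F_att + ΣF_rep = (-2.6389,-5.5252)
Δp = p'−p = (-0.6597,-1.3813); α = Δx/Fx = (-95/144) / (-95/36) = 1/4
check: Δy/Fy = (-68225/49392) / (-68225/12348) = 1/4 ✓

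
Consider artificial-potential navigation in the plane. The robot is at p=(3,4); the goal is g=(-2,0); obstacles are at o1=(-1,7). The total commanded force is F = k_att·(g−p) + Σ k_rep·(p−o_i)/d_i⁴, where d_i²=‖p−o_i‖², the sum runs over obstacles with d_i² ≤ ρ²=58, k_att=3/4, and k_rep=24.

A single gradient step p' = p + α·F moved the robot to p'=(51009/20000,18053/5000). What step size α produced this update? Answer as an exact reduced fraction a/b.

α = 1/8

F_att = 3/4·(g−p) = 3/4·(-5,-4) = (-3.7500,-3.0000)
o1: d²=25 ≤ ρ²=58; F_rep = 24·(4,-3)/25² = (0.1536,-0.1152)
F = F_att + ΣF_rep = (-3.5964,-3.1152)
Δp = p'−p = (-0.4496,-0.3894); α = Δx/Fx = (-8991/20000) / (-8991/2500) = 1/8
check: Δy/Fy = (-1947/5000) / (-1947/625) = 1/8 ✓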